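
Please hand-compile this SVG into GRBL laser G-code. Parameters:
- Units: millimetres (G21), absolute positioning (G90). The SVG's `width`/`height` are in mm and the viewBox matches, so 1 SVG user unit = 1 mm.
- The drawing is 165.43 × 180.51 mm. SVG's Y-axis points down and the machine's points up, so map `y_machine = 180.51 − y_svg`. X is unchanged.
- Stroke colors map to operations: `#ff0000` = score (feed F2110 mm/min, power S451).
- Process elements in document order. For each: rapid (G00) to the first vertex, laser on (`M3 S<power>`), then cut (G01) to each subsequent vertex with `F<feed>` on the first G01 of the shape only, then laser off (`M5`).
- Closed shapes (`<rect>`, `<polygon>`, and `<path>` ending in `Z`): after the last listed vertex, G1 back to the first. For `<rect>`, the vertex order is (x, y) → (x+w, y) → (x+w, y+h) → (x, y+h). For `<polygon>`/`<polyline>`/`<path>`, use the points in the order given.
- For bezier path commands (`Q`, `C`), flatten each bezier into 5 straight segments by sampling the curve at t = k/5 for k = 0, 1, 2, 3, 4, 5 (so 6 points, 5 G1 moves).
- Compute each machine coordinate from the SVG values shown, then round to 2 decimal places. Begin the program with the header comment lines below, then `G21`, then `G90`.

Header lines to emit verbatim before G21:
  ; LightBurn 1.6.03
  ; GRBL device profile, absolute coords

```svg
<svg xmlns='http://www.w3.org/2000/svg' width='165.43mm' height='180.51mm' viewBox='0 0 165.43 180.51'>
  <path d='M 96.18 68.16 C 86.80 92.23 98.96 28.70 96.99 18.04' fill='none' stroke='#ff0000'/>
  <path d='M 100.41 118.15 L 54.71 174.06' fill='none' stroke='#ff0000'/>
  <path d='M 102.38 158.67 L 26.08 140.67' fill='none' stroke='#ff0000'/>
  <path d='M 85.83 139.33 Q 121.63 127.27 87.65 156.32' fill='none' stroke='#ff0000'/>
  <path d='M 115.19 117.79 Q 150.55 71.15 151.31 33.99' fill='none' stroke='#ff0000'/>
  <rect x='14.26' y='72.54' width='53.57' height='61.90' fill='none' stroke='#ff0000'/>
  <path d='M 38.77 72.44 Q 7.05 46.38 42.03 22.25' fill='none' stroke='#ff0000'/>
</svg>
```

; LightBurn 1.6.03
; GRBL device profile, absolute coords
G21
G90
G00 X96.18 Y112.35
M3 S451
G01 X92.85 Y107.30 F2110
G01 X92.98 Y116.52
G01 X94.85 Y133.29
G01 X96.76 Y150.85
G01 X96.99 Y162.47
M5
G00 X100.41 Y62.36
M3 S451
G01 X54.71 Y6.45 F2110
M5
G00 X102.38 Y21.84
M3 S451
G01 X26.08 Y39.84 F2110
M5
G00 X85.83 Y41.18
M3 S451
G01 X97.36 Y44.36 F2110
G01 X103.31 Y44.25
G01 X103.67 Y40.85
G01 X98.45 Y34.17
G01 X87.65 Y24.19
M5
G00 X115.19 Y62.72
M3 S451
G01 X127.95 Y81.00 F2110
G01 X137.94 Y98.52
G01 X145.17 Y115.28
G01 X149.62 Y131.28
G01 X151.31 Y146.52
M5
G00 X14.26 Y107.97
M3 S451
G01 X67.83 Y107.97 F2110
G01 X67.83 Y46.07
G01 X14.26 Y46.07
G01 X14.26 Y107.97
M5
G00 X38.77 Y108.07
M3 S451
G01 X28.75 Y118.42 F2110
G01 X24.07 Y128.61
G01 X24.72 Y138.65
G01 X30.71 Y148.53
G01 X42.03 Y158.26
M5

Since the viewBox matches the mm dimensions, user units are millimetres directly. The only transform is the Y-flip y_m = 180.51 − y_svg.

Shape 1 is a cubic bezier drawn with `<path>`. Its stroke #ff0000 means score at S451, F2110. After flipping Y the toolpath is (96.18,112.35) → (92.85,107.30) → (92.98,116.52) → (94.85,133.29) → (96.76,150.85) → (96.99,162.47).

Shape 2 is a line segment drawn with `<path>`. Its stroke #ff0000 means score at S451, F2110. After flipping Y the toolpath is (100.41,62.36) → (54.71,6.45).

Shape 3 is a line segment drawn with `<path>`. Its stroke #ff0000 means score at S451, F2110. After flipping Y the toolpath is (102.38,21.84) → (26.08,39.84).

Shape 4 is a quadratic bezier drawn with `<path>`. Its stroke #ff0000 means score at S451, F2110. After flipping Y the toolpath is (85.83,41.18) → (97.36,44.36) → (103.31,44.25) → (103.67,40.85) → (98.45,34.17) → (87.65,24.19).

Shape 5 is a quadratic bezier drawn with `<path>`. Its stroke #ff0000 means score at S451, F2110. After flipping Y the toolpath is (115.19,62.72) → (127.95,81.00) → (137.94,98.52) → (145.17,115.28) → (149.62,131.28) → (151.31,146.52).

Shape 6 is a rectangle drawn with `<rect>`. Its stroke #ff0000 means score at S451, F2110. After flipping Y the toolpath is (14.26,107.97) → (67.83,107.97) → (67.83,46.07) → (14.26,46.07) → (14.26,107.97), returning to the start.

Shape 7 is a quadratic bezier drawn with `<path>`. Its stroke #ff0000 means score at S451, F2110. After flipping Y the toolpath is (38.77,108.07) → (28.75,118.42) → (24.07,128.61) → (24.72,138.65) → (30.71,148.53) → (42.03,158.26).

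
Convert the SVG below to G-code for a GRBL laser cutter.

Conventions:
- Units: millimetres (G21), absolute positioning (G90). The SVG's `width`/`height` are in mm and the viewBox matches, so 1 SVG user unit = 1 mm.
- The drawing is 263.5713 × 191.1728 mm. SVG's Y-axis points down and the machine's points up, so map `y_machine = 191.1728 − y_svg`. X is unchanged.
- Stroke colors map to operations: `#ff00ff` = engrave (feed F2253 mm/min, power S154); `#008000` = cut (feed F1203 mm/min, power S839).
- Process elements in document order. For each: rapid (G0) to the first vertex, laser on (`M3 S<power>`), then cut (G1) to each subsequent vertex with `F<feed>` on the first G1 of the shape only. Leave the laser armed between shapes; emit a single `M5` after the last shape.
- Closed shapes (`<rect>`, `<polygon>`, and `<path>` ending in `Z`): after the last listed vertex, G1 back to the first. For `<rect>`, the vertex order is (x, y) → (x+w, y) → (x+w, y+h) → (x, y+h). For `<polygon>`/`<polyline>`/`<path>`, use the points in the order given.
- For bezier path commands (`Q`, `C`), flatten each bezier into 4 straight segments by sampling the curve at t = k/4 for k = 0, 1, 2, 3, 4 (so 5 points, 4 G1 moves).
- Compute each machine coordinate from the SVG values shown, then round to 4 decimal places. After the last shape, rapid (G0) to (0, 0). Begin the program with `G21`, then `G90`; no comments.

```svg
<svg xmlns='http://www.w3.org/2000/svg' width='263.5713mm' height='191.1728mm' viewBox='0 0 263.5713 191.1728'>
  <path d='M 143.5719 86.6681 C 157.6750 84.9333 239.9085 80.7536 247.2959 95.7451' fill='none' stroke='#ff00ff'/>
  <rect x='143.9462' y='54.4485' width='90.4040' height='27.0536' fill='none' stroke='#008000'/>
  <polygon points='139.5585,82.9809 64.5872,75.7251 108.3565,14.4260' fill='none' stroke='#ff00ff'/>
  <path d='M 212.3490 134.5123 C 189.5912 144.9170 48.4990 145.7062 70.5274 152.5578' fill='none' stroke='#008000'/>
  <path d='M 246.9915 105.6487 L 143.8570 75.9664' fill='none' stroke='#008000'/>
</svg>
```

viewBox `0 0 263.5713 191.1728` with mm width/height → 1 unit = 1 mm. Flip: y_m = 191.1728 − y_svg.

**Shape 1** — `<path>` cubic bezier, stroke `#ff00ff` → engrave (S154, F2253). Control points (SVG): P0=(143.5719,86.6681), P1=(157.6750,84.9333), P2=(239.9085,80.7536), P3=(247.2959,95.7451); sampled at t=k/4. Machine vertices: (143.5719,104.5047) → (164.6897,105.9265) → (197.9523,106.2386) → (229.9557,103.4145) → (247.2959,95.4277). Open path.

**Shape 2** — `<rect>` rectangle, stroke `#008000` → cut (S839, F1203). Machine vertices: (143.9462,136.7243) → (234.3502,136.7243) → (234.3502,109.6707) → (143.9462,109.6707) → (143.9462,136.7243). Closed: final G1 returns to the first vertex.

**Shape 3** — `<polygon>` regular polygon, stroke `#ff00ff` → engrave (S154, F2253). Machine vertices: (139.5585,108.1919) → (64.5872,115.4477) → (108.3565,176.7468) → (139.5585,108.1919). Closed: final G1 returns to the first vertex.

**Shape 4** — `<path>` cubic bezier, stroke `#008000` → cut (S839, F1203). Control points (SVG): P0=(212.3490,134.5123), P1=(189.5912,144.9170), P2=(48.4990,145.7062), P3=(70.5274,152.5578); sampled at t=k/4. Machine vertices: (212.3490,56.6605) → (177.4907,50.4149) → (124.6434,46.3053) → (80.1935,42.8620) → (70.5274,38.6150). Open path.

**Shape 5** — `<path>` line segment, stroke `#008000` → cut (S839, F1203). Machine vertices: (246.9915,85.5241) → (143.8570,115.2064). Open path.

G21
G90
G0 X143.5719 Y104.5047
M3 S154
G1 X164.6897 Y105.9265 F2253
G1 X197.9523 Y106.2386
G1 X229.9557 Y103.4145
G1 X247.2959 Y95.4277
G0 X143.9462 Y136.7243
M3 S839
G1 X234.3502 Y136.7243 F1203
G1 X234.3502 Y109.6707
G1 X143.9462 Y109.6707
G1 X143.9462 Y136.7243
G0 X139.5585 Y108.1919
M3 S154
G1 X64.5872 Y115.4477 F2253
G1 X108.3565 Y176.7468
G1 X139.5585 Y108.1919
G0 X212.3490 Y56.6605
M3 S839
G1 X177.4907 Y50.4149 F1203
G1 X124.6434 Y46.3053
G1 X80.1935 Y42.8620
G1 X70.5274 Y38.6150
G0 X246.9915 Y85.5241
M3 S839
G1 X143.8570 Y115.2064 F1203
M5
G0 X0.0000 Y0.0000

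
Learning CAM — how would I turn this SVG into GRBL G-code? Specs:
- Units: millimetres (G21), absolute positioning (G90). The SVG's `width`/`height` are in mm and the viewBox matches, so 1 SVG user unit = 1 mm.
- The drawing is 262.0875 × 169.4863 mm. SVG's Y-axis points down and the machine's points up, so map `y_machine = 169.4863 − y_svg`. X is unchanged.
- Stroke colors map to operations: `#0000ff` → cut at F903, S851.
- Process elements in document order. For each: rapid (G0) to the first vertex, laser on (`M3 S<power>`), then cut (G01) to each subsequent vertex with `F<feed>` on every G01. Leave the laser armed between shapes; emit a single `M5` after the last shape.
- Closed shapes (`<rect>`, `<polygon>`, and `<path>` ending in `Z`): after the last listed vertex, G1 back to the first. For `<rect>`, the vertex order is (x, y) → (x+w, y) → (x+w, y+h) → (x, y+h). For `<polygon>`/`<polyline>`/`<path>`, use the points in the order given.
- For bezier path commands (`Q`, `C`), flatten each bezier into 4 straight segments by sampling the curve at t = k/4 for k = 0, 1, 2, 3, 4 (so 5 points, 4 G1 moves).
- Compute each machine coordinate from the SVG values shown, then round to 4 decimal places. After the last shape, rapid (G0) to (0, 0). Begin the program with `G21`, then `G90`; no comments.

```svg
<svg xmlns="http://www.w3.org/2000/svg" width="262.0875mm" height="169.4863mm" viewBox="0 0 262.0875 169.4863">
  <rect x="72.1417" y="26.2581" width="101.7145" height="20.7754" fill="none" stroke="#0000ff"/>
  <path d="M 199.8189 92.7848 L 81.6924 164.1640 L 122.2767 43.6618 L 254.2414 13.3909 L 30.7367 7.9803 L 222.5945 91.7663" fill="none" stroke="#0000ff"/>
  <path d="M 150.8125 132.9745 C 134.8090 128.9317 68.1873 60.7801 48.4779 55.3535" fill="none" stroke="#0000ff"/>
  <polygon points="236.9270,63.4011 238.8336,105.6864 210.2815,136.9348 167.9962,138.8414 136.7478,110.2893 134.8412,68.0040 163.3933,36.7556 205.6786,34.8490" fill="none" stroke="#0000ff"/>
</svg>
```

G21
G90
G0 X72.1417 Y143.2282
M3 S851
G01 X173.8562 Y143.2282 F903
G01 X173.8562 Y122.4528 F903
G01 X72.1417 Y122.4528 F903
G01 X72.1417 Y143.2282 F903
G0 X199.8189 Y76.7015
M3 S851
G01 X81.6924 Y5.3223 F903
G01 X122.2767 Y125.8245 F903
G01 X254.2414 Y156.0954 F903
G01 X30.7367 Y161.5060 F903
G01 X222.5945 Y77.7200 F903
G0 X150.8125 Y36.5118
M3 S851
G01 X130.8429 Y49.5825 F903
G01 X101.0349 Y74.8034 F903
G01 X70.5321 Y100.2837 F903
G01 X48.4779 Y114.1328 F903
G0 X236.9270 Y106.0852
M3 S851
G01 X238.8336 Y63.7999 F903
G01 X210.2815 Y32.5515 F903
G01 X167.9962 Y30.6449 F903
G01 X136.7478 Y59.1970 F903
G01 X134.8412 Y101.4823 F903
G01 X163.3933 Y132.7307 F903
G01 X205.6786 Y134.6373 F903
G01 X236.9270 Y106.0852 F903
M5
G0 X0.0000 Y0.0000

Since the viewBox matches the mm dimensions, user units are millimetres directly. The only transform is the Y-flip y_m = 169.4863 − y_svg.

Shape 1 is a rectangle drawn with `<rect>`. Its stroke #0000ff means cut at S851, F903. After flipping Y the toolpath is (72.1417,143.2282) → (173.8562,143.2282) → (173.8562,122.4528) → (72.1417,122.4528) → (72.1417,143.2282), returning to the start.

Shape 2 is a open polyline drawn with `<path>`. Its stroke #0000ff means cut at S851, F903. After flipping Y the toolpath is (199.8189,76.7015) → (81.6924,5.3223) → (122.2767,125.8245) → (254.2414,156.0954) → (30.7367,161.5060) → (222.5945,77.7200).

Shape 3 is a cubic bezier drawn with `<path>`. Its stroke #0000ff means cut at S851, F903. After flipping Y the toolpath is (150.8125,36.5118) → (130.8429,49.5825) → (101.0349,74.8034) → (70.5321,100.2837) → (48.4779,114.1328).

Shape 4 is a regular polygon drawn with `<polygon>`. Its stroke #0000ff means cut at S851, F903. After flipping Y the toolpath is (236.9270,106.0852) → (238.8336,63.7999) → (210.2815,32.5515) → (167.9962,30.6449) → (136.7478,59.1970) → (134.8412,101.4823) → (163.3933,132.7307) → (205.6786,134.6373) → (236.9270,106.0852), returning to the start.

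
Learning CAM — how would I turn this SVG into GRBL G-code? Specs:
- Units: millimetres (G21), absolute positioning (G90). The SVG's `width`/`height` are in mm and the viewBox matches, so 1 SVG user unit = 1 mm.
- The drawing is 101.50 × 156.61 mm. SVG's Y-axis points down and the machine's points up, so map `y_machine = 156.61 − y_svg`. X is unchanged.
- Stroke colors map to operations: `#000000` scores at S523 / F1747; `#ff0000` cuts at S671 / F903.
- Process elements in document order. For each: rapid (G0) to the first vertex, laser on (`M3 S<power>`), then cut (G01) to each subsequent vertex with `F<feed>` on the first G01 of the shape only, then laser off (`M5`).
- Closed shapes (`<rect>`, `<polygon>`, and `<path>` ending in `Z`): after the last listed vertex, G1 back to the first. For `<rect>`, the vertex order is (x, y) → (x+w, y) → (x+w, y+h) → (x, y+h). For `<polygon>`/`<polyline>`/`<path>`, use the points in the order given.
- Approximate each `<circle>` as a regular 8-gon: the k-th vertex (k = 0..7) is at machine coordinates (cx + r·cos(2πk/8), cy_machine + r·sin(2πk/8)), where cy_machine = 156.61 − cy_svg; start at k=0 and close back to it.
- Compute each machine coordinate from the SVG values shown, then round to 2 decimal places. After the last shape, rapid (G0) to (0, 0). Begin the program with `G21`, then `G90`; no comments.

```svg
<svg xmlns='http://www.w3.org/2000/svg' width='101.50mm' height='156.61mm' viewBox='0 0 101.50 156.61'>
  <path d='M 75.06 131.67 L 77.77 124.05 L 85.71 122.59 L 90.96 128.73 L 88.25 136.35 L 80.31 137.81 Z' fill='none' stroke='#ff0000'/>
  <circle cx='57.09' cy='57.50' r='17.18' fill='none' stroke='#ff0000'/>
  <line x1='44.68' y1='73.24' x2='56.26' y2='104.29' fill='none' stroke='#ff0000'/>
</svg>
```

Since the viewBox matches the mm dimensions, user units are millimetres directly. The only transform is the Y-flip y_m = 156.61 − y_svg.

Shape 1 is a regular polygon drawn with `<path>`. Its stroke #ff0000 means cut at S671, F903. After flipping Y the toolpath is (75.06,24.94) → (77.77,32.56) → (85.71,34.02) → (90.96,27.88) → (88.25,20.26) → (80.31,18.80) → (75.06,24.94), returning to the start.

Shape 2 is a circle drawn with `<circle>`. Its stroke #ff0000 means cut at S671, F903. After flipping Y the toolpath is (74.27,99.11) → (69.24,111.26) → (57.09,116.29) → (44.94,111.26) → (39.91,99.11) → (44.94,86.96) → (57.09,81.93) → (69.24,86.96) → (74.27,99.11), returning to the start.

Shape 3 is a line segment drawn with `<line>`. Its stroke #ff0000 means cut at S671, F903. After flipping Y the toolpath is (44.68,83.37) → (56.26,52.32).

G21
G90
G0 X75.06 Y24.94
M3 S671
G01 X77.77 Y32.56 F903
G01 X85.71 Y34.02
G01 X90.96 Y27.88
G01 X88.25 Y20.26
G01 X80.31 Y18.80
G01 X75.06 Y24.94
M5
G0 X74.27 Y99.11
M3 S671
G01 X69.24 Y111.26 F903
G01 X57.09 Y116.29
G01 X44.94 Y111.26
G01 X39.91 Y99.11
G01 X44.94 Y86.96
G01 X57.09 Y81.93
G01 X69.24 Y86.96
G01 X74.27 Y99.11
M5
G0 X44.68 Y83.37
M3 S671
G01 X56.26 Y52.32 F903
M5
G0 X0.00 Y0.00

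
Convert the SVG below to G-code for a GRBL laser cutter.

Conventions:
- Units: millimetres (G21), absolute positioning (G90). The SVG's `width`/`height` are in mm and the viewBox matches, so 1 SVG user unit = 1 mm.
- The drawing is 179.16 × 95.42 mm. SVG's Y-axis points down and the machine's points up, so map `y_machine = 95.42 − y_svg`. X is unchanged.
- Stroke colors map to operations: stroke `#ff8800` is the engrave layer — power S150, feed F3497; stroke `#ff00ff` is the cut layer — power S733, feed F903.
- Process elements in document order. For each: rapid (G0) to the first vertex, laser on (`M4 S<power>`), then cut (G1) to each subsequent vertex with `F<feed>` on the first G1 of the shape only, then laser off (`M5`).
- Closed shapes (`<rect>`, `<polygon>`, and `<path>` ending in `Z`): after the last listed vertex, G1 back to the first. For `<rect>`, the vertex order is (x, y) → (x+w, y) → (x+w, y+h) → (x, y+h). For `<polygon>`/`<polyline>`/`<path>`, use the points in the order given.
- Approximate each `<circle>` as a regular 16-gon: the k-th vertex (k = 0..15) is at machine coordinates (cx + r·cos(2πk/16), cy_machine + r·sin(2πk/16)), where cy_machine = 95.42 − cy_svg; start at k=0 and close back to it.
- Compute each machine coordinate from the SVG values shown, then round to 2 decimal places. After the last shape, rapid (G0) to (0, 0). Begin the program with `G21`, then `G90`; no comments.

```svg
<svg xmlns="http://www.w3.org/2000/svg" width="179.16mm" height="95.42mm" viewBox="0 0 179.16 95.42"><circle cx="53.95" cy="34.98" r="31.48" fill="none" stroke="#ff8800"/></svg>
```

G21
G90
G0 X85.43 Y60.44
M4 S150
G1 X83.03 Y72.49 F3497
G1 X76.21 Y82.70
G1 X66.00 Y89.52
G1 X53.95 Y91.92
G1 X41.90 Y89.52
G1 X31.69 Y82.70
G1 X24.87 Y72.49
G1 X22.47 Y60.44
G1 X24.87 Y48.39
G1 X31.69 Y38.18
G1 X41.90 Y31.36
G1 X53.95 Y28.96
G1 X66.00 Y31.36
G1 X76.21 Y38.18
G1 X83.03 Y48.39
G1 X85.43 Y60.44
M5
G0 X0.00 Y0.00

1 u = 1 mm; y_m = 95.42 − y.

[1] `<circle>` circle, #ff8800→engrave S150 F3497: (85.43,60.44) → (83.03,72.49) → (76.21,82.70) → (66.00,89.52) → (53.95,91.92) → (41.90,89.52) → (31.69,82.70) → (24.87,72.49) → (22.47,60.44) → (24.87,48.39) → (31.69,38.18) → (41.90,31.36) → (53.95,28.96) → (66.00,31.36) → (76.21,38.18) → (83.03,48.39) → (85.43,60.44) (closed)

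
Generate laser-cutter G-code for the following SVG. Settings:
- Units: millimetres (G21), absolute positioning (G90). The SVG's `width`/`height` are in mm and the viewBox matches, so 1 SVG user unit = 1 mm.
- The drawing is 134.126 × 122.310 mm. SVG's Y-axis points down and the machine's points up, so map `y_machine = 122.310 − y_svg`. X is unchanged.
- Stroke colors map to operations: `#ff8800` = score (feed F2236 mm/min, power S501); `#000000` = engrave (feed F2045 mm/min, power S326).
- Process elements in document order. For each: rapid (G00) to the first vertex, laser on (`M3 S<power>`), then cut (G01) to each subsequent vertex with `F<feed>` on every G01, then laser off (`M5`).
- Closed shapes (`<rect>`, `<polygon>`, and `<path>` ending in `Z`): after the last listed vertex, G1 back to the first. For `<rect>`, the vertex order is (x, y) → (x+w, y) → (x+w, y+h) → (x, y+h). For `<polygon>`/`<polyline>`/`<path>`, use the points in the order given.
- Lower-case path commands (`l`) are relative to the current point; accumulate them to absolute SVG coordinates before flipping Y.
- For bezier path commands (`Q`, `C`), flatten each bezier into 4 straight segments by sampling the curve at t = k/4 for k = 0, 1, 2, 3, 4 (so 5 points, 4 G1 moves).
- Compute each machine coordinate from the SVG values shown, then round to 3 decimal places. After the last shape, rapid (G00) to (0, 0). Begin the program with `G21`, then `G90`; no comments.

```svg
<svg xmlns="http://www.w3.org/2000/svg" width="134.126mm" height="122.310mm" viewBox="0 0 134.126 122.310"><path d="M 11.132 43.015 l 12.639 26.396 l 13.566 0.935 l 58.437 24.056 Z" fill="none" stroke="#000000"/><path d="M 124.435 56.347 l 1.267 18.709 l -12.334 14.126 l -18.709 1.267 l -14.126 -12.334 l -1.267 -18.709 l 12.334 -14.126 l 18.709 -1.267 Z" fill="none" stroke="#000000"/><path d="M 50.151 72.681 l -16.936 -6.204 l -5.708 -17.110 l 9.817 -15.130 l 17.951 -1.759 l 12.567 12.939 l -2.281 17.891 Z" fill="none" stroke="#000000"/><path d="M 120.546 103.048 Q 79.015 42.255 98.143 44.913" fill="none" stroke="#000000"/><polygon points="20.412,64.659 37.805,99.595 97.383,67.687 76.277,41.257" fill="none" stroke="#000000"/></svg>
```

G21
G90
G00 X11.132 Y79.295
M3 S326
G01 X23.771 Y52.899 F2045
G01 X37.337 Y51.964 F2045
G01 X95.774 Y27.908 F2045
G01 X11.132 Y79.295 F2045
M5
G00 X124.435 Y65.963
M3 S326
G01 X125.702 Y47.254 F2045
G01 X113.368 Y33.128 F2045
G01 X94.659 Y31.861 F2045
G01 X80.533 Y44.195 F2045
G01 X79.266 Y62.904 F2045
G01 X91.600 Y77.030 F2045
G01 X110.309 Y78.297 F2045
G01 X124.435 Y65.963 F2045
M5
G00 X50.151 Y49.629
M3 S326
G01 X33.215 Y55.833 F2045
G01 X27.507 Y72.943 F2045
G01 X37.324 Y88.073 F2045
G01 X55.275 Y89.832 F2045
G01 X67.842 Y76.893 F2045
G01 X65.561 Y59.002 F2045
G01 X50.151 Y49.629 F2045
M5
G00 X120.546 Y19.262
M3 S326
G01 X103.572 Y45.693 F2045
G01 X94.180 Y64.192 F2045
G01 X92.370 Y74.760 F2045
G01 X98.143 Y77.397 F2045
M5
G00 X20.412 Y57.651
M3 S326
G01 X37.805 Y22.715 F2045
G01 X97.383 Y54.623 F2045
G01 X76.277 Y81.053 F2045
G01 X20.412 Y57.651 F2045
M5
G00 X0.000 Y0.000

viewBox `0 0 134.126 122.310` with mm width/height → 1 unit = 1 mm. Flip: y_m = 122.310 − y_svg.

**Shape 1** — `<path>` closed polygon, stroke `#000000` → engrave (S326, F2045). Machine vertices: (11.132,79.295) → (23.771,52.899) → (37.337,51.964) → (95.774,27.908) → (11.132,79.295). Closed: final G1 returns to the first vertex.

**Shape 2** — `<path>` regular polygon, stroke `#000000` → engrave (S326, F2045). Machine vertices: (124.435,65.963) → (125.702,47.254) → (113.368,33.128) → (94.659,31.861) → (80.533,44.195) → (79.266,62.904) → (91.600,77.030) → (110.309,78.297) → (124.435,65.963). Closed: final G1 returns to the first vertex.

**Shape 3** — `<path>` regular polygon, stroke `#000000` → engrave (S326, F2045). Machine vertices: (50.151,49.629) → (33.215,55.833) → (27.507,72.943) → (37.324,88.073) → (55.275,89.832) → (67.842,76.893) → (65.561,59.002) → (50.151,49.629). Closed: final G1 returns to the first vertex.

**Shape 4** — `<path>` quadratic bezier, stroke `#000000` → engrave (S326, F2045). Control points (SVG): P0=(120.546,103.048), P1=(79.015,42.255), P2=(98.143,44.913); sampled at t=k/4. Machine vertices: (120.546,19.262) → (103.572,45.693) → (94.180,64.192) → (92.370,74.760) → (98.143,77.397). Open path.

**Shape 5** — `<polygon>` closed polygon, stroke `#000000` → engrave (S326, F2045). Machine vertices: (20.412,57.651) → (37.805,22.715) → (97.383,54.623) → (76.277,81.053) → (20.412,57.651). Closed: final G1 returns to the first vertex.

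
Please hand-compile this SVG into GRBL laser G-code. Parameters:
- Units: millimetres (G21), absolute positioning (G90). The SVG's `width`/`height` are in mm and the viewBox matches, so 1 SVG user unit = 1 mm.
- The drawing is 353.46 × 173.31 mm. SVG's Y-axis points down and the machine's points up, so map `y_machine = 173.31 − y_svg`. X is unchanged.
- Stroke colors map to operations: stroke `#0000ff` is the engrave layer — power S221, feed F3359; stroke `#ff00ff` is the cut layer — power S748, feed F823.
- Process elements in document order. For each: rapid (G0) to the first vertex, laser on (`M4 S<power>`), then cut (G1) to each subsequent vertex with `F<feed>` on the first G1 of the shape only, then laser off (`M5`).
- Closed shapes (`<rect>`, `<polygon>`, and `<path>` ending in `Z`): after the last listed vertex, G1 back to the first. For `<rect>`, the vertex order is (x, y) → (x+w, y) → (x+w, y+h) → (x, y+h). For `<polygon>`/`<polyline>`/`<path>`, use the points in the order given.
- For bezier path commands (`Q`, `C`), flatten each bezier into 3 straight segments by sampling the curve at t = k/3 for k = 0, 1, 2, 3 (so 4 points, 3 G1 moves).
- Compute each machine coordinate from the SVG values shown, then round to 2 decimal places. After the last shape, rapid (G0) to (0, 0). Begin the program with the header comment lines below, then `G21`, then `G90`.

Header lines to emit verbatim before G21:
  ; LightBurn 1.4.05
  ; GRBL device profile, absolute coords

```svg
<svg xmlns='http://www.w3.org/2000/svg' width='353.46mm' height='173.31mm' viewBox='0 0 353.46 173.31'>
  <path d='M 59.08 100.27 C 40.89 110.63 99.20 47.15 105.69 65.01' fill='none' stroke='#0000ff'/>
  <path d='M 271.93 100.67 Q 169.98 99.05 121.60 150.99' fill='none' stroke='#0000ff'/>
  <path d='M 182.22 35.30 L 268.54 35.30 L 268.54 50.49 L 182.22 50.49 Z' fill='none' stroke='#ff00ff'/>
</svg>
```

; LightBurn 1.4.05
; GRBL device profile, absolute coords
G21
G90
G0 X59.08 Y73.04
M4 S221
G1 X61.64 Y81.55 F3359
G1 X86.68 Y104.79
G1 X105.69 Y108.30
M5
G0 X271.93 Y72.64
M4 S221
G1 X209.92 Y67.77 F3359
G1 X159.81 Y51.00
G1 X121.60 Y22.32
M5
G0 X182.22 Y138.01
M4 S748
G1 X268.54 Y138.01 F823
G1 X268.54 Y122.82
G1 X182.22 Y122.82
G1 X182.22 Y138.01
M5
G0 X0.00 Y0.00

viewBox `0 0 353.46 173.31` with mm width/height → 1 unit = 1 mm. Flip: y_m = 173.31 − y_svg.

**Shape 1** — `<path>` cubic bezier, stroke `#0000ff` → engrave (S221, F3359). Control points (SVG): P0=(59.08,100.27), P1=(40.89,110.63), P2=(99.20,47.15), P3=(105.69,65.01); sampled at t=k/3. Machine vertices: (59.08,73.04) → (61.64,81.55) → (86.68,104.79) → (105.69,108.30). Open path.

**Shape 2** — `<path>` quadratic bezier, stroke `#0000ff` → engrave (S221, F3359). Control points (SVG): P0=(271.93,100.67), P1=(169.98,99.05), P2=(121.60,150.99); sampled at t=k/3. Machine vertices: (271.93,72.64) → (209.92,67.77) → (159.81,51.00) → (121.60,22.32). Open path.

**Shape 3** — `<path>` rectangle, stroke `#ff00ff` → cut (S748, F823). Machine vertices: (182.22,138.01) → (268.54,138.01) → (268.54,122.82) → (182.22,122.82) → (182.22,138.01). Closed: final G1 returns to the first vertex.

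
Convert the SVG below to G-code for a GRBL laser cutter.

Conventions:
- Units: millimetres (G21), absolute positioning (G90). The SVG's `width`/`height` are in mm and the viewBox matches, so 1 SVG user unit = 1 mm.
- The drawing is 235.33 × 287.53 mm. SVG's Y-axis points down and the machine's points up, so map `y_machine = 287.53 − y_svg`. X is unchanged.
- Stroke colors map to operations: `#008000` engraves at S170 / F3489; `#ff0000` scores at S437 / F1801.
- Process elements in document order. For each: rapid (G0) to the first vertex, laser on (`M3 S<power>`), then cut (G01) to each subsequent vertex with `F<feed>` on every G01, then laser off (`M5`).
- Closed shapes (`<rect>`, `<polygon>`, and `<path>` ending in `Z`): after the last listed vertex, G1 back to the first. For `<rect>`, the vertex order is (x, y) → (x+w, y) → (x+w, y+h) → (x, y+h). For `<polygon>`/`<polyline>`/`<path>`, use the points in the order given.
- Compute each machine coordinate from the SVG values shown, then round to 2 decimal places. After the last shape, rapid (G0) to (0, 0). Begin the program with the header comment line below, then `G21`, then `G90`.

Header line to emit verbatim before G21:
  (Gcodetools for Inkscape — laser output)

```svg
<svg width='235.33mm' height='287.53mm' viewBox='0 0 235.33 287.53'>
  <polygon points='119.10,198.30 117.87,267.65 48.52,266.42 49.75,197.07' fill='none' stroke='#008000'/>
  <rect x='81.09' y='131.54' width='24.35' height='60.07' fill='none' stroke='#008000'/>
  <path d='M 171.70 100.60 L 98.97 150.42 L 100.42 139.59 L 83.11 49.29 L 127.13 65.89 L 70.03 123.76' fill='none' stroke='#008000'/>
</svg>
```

viewBox `0 0 235.33 287.53` with mm width/height → 1 unit = 1 mm. Flip: y_m = 287.53 − y_svg.

**Shape 1** — `<polygon>` regular polygon, stroke `#008000` → engrave (S170, F3489). Machine vertices: (119.10,89.23) → (117.87,19.88) → (48.52,21.11) → (49.75,90.46) → (119.10,89.23). Closed: final G1 returns to the first vertex.

**Shape 2** — `<rect>` rectangle, stroke `#008000` → engrave (S170, F3489). Machine vertices: (81.09,155.99) → (105.44,155.99) → (105.44,95.92) → (81.09,95.92) → (81.09,155.99). Closed: final G1 returns to the first vertex.

**Shape 3** — `<path>` open polyline, stroke `#008000` → engrave (S170, F3489). Machine vertices: (171.70,186.93) → (98.97,137.11) → (100.42,147.94) → (83.11,238.24) → (127.13,221.64) → (70.03,163.77). Open path.

(Gcodetools for Inkscape — laser output)
G21
G90
G0 X119.10 Y89.23
M3 S170
G01 X117.87 Y19.88 F3489
G01 X48.52 Y21.11 F3489
G01 X49.75 Y90.46 F3489
G01 X119.10 Y89.23 F3489
M5
G0 X81.09 Y155.99
M3 S170
G01 X105.44 Y155.99 F3489
G01 X105.44 Y95.92 F3489
G01 X81.09 Y95.92 F3489
G01 X81.09 Y155.99 F3489
M5
G0 X171.70 Y186.93
M3 S170
G01 X98.97 Y137.11 F3489
G01 X100.42 Y147.94 F3489
G01 X83.11 Y238.24 F3489
G01 X127.13 Y221.64 F3489
G01 X70.03 Y163.77 F3489
M5
G0 X0.00 Y0.00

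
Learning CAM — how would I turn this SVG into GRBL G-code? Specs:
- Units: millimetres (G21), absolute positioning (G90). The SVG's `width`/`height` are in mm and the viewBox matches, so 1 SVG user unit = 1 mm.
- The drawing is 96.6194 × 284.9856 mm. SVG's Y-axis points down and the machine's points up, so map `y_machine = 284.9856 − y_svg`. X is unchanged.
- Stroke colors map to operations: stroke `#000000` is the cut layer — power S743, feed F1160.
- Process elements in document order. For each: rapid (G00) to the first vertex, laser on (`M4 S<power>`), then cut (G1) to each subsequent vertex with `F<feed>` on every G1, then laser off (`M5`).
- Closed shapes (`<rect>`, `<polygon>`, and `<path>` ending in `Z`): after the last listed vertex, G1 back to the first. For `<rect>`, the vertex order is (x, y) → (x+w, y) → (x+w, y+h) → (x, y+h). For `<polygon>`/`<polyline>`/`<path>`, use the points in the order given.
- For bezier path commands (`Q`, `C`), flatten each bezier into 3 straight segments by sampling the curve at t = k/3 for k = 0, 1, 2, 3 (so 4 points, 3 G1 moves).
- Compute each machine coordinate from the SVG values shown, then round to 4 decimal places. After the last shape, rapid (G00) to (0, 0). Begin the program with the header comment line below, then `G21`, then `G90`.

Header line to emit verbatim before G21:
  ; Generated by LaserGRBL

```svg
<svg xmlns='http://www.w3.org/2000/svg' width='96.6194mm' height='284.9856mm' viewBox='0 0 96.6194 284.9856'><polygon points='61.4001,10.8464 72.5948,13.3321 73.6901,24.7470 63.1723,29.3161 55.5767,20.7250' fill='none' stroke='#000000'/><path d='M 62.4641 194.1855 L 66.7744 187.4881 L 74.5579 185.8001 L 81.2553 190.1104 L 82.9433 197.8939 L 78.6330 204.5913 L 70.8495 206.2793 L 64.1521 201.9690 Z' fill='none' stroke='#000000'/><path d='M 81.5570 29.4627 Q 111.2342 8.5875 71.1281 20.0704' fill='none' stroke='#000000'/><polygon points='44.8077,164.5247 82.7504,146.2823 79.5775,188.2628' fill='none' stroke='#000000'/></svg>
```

Since the viewBox matches the mm dimensions, user units are millimetres directly. The only transform is the Y-flip y_m = 284.9856 − y_svg.

Shape 1 is a regular polygon drawn with `<polygon>`. Its stroke #000000 means cut at S743, F1160. After flipping Y the toolpath is (61.4001,274.1392) → (72.5948,271.6535) → (73.6901,260.2386) → (63.1723,255.6695) → (55.5767,264.2606) → (61.4001,274.1392), returning to the start.

Shape 2 is a regular polygon drawn with `<path>`. Its stroke #000000 means cut at S743, F1160. After flipping Y the toolpath is (62.4641,90.8001) → (66.7744,97.4975) → (74.5579,99.1855) → (81.2553,94.8752) → (82.9433,87.0917) → (78.6330,80.3943) → (70.8495,78.7063) → (64.1521,83.0166) → (62.4641,90.8001), returning to the start.

Shape 3 is a quadratic bezier drawn with `<path>`. Its stroke #000000 means cut at S743, F1160. After flipping Y the toolpath is (81.5570,255.5229) → (93.5881,265.8444) → (90.1118,268.9751) → (71.1281,264.9152).

Shape 4 is a regular polygon drawn with `<polygon>`. Its stroke #000000 means cut at S743, F1160. After flipping Y the toolpath is (44.8077,120.4609) → (82.7504,138.7033) → (79.5775,96.7228) → (44.8077,120.4609), returning to the start.

; Generated by LaserGRBL
G21
G90
G00 X61.4001 Y274.1392
M4 S743
G1 X72.5948 Y271.6535 F1160
G1 X73.6901 Y260.2386 F1160
G1 X63.1723 Y255.6695 F1160
G1 X55.5767 Y264.2606 F1160
G1 X61.4001 Y274.1392 F1160
M5
G00 X62.4641 Y90.8001
M4 S743
G1 X66.7744 Y97.4975 F1160
G1 X74.5579 Y99.1855 F1160
G1 X81.2553 Y94.8752 F1160
G1 X82.9433 Y87.0917 F1160
G1 X78.6330 Y80.3943 F1160
G1 X70.8495 Y78.7063 F1160
G1 X64.1521 Y83.0166 F1160
G1 X62.4641 Y90.8001 F1160
M5
G00 X81.5570 Y255.5229
M4 S743
G1 X93.5881 Y265.8444 F1160
G1 X90.1118 Y268.9751 F1160
G1 X71.1281 Y264.9152 F1160
M5
G00 X44.8077 Y120.4609
M4 S743
G1 X82.7504 Y138.7033 F1160
G1 X79.5775 Y96.7228 F1160
G1 X44.8077 Y120.4609 F1160
M5
G00 X0.0000 Y0.0000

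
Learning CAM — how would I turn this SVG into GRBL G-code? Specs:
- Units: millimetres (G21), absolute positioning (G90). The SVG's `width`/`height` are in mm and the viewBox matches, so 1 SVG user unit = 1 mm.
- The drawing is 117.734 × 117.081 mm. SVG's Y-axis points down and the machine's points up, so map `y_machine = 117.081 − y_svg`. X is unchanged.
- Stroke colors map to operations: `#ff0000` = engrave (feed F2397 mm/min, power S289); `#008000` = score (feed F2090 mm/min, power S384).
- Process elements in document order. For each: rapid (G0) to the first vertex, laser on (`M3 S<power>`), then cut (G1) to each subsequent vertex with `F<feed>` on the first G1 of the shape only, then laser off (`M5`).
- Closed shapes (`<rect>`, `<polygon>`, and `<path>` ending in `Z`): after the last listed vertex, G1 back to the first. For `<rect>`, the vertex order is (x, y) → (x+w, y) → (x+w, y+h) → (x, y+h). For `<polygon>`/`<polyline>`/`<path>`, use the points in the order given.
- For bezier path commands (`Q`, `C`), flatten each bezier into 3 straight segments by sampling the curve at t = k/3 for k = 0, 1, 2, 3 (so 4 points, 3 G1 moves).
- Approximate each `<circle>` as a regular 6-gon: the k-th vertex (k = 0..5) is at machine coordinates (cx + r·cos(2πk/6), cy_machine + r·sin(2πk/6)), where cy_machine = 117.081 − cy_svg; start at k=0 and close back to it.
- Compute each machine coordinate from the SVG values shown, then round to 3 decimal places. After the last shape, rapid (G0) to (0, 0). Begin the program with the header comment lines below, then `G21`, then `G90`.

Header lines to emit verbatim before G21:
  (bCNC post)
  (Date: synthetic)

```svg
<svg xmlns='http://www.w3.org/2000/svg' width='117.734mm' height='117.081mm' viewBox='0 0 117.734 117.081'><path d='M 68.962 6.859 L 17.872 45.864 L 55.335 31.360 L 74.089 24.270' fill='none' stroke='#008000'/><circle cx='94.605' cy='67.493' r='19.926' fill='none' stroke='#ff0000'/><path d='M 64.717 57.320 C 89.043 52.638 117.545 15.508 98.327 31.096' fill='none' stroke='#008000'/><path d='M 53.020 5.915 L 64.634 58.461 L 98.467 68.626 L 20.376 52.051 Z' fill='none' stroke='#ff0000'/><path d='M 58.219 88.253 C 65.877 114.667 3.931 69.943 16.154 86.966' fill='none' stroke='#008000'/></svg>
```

(bCNC post)
(Date: synthetic)
G21
G90
G0 X68.962 Y110.222
M3 S384
G1 X17.872 Y71.217 F2090
G1 X55.335 Y85.721
G1 X74.089 Y92.811
M5
G0 X114.531 Y49.588
M3 S289
G1 X104.568 Y66.844 F2397
G1 X84.642 Y66.844
G1 X74.679 Y49.588
G1 X84.642 Y32.332
G1 X104.568 Y32.332
G1 X114.531 Y49.588
M5
G0 X64.717 Y59.761
M3 S384
G1 X88.513 Y72.105 F2090
G1 X103.560 Y87.155
G1 X98.327 Y85.985
M5
G0 X53.020 Y111.166
M3 S289
G1 X64.634 Y58.620 F2397
G1 X98.467 Y48.455
G1 X20.376 Y65.030
G1 X53.020 Y111.166
M5
G0 X58.219 Y28.828
M3 S384
G1 X48.001 Y21.205 F2090
G1 X23.329 Y31.477
G1 X16.154 Y30.115
M5
G0 X0.000 Y0.000

1 u = 1 mm; y_m = 117.081 − y.

[1] `<path>` open polyline, #008000→score S384 F2090: (68.962,110.222) → (17.872,71.217) → (55.335,85.721) → (74.089,92.811)

[2] `<circle>` circle, #ff0000→engrave S289 F2397: (114.531,49.588) → (104.568,66.844) → (84.642,66.844) → (74.679,49.588) → (84.642,32.332) → (104.568,32.332) → (114.531,49.588) (closed)

[3] `<path>` cubic bezier, #008000→score S384 F2090: (64.717,59.761) → (88.513,72.105) → (103.560,87.155) → (98.327,85.985)

[4] `<path>` closed polygon, #ff0000→engrave S289 F2397: (53.020,111.166) → (64.634,58.620) → (98.467,48.455) → (20.376,65.030) → (53.020,111.166) (closed)

[5] `<path>` cubic bezier, #008000→score S384 F2090: (58.219,28.828) → (48.001,21.205) → (23.329,31.477) → (16.154,30.115)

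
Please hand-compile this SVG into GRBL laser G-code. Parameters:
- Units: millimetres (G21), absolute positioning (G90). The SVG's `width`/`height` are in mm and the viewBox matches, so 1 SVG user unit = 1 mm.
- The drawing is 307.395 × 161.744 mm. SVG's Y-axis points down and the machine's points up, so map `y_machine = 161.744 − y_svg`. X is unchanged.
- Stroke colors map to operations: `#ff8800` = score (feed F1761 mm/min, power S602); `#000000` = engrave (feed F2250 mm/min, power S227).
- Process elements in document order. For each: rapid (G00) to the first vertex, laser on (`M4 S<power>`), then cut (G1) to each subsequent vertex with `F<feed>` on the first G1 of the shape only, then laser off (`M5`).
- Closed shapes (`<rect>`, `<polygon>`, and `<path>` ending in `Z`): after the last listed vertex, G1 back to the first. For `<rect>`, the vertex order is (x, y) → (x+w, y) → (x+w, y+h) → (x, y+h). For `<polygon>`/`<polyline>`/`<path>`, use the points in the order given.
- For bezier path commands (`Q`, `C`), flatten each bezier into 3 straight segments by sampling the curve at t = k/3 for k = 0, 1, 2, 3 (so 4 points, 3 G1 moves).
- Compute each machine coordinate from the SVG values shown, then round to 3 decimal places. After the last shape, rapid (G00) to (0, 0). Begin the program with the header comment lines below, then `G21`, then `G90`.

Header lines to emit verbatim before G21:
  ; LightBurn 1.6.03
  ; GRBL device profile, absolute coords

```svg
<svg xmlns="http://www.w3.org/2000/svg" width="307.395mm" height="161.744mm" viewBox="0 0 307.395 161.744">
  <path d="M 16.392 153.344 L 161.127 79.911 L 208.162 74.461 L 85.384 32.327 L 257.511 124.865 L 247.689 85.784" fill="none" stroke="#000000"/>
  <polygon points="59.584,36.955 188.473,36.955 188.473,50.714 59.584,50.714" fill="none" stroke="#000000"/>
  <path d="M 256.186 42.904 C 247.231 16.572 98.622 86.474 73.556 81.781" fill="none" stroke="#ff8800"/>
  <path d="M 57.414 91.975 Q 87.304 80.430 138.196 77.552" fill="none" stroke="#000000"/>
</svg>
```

; LightBurn 1.6.03
; GRBL device profile, absolute coords
G21
G90
G00 X16.392 Y8.400
M4 S227
G1 X161.127 Y81.833 F2250
G1 X208.162 Y87.283
G1 X85.384 Y129.417
G1 X257.511 Y36.879
G1 X247.689 Y75.960
M5
G00 X59.584 Y124.789
M4 S227
G1 X188.473 Y124.789 F2250
G1 X188.473 Y111.030
G1 X59.584 Y111.030
G1 X59.584 Y124.789
M5
G00 X256.186 Y118.840
M4 S602
G1 X210.428 Y119.421 F1761
G1 X130.055 Y93.808
G1 X73.556 Y79.963
M5
G00 X57.414 Y69.769
M4 S227
G1 X79.674 Y76.503 F2250
G1 X106.602 Y81.310
G1 X138.196 Y84.192
M5
G00 X0.000 Y0.000

viewBox `0 0 307.395 161.744` with mm width/height → 1 unit = 1 mm. Flip: y_m = 161.744 − y_svg.

**Shape 1** — `<path>` open polyline, stroke `#000000` → engrave (S227, F2250). Machine vertices: (16.392,8.400) → (161.127,81.833) → (208.162,87.283) → (85.384,129.417) → (257.511,36.879) → (247.689,75.960). Open path.

**Shape 2** — `<polygon>` rectangle, stroke `#000000` → engrave (S227, F2250). Machine vertices: (59.584,124.789) → (188.473,124.789) → (188.473,111.030) → (59.584,111.030) → (59.584,124.789). Closed: final G1 returns to the first vertex.

**Shape 3** — `<path>` cubic bezier, stroke `#ff8800` → score (S602, F1761). Control points (SVG): P0=(256.186,42.904), P1=(247.231,16.572), P2=(98.622,86.474), P3=(73.556,81.781); sampled at t=k/3. Machine vertices: (256.186,118.840) → (210.428,119.421) → (130.055,93.808) → (73.556,79.963). Open path.

**Shape 4** — `<path>` quadratic bezier, stroke `#000000` → engrave (S227, F2250). Control points (SVG): P0=(57.414,91.975), P1=(87.304,80.430), P2=(138.196,77.552); sampled at t=k/3. Machine vertices: (57.414,69.769) → (79.674,76.503) → (106.602,81.310) → (138.196,84.192). Open path.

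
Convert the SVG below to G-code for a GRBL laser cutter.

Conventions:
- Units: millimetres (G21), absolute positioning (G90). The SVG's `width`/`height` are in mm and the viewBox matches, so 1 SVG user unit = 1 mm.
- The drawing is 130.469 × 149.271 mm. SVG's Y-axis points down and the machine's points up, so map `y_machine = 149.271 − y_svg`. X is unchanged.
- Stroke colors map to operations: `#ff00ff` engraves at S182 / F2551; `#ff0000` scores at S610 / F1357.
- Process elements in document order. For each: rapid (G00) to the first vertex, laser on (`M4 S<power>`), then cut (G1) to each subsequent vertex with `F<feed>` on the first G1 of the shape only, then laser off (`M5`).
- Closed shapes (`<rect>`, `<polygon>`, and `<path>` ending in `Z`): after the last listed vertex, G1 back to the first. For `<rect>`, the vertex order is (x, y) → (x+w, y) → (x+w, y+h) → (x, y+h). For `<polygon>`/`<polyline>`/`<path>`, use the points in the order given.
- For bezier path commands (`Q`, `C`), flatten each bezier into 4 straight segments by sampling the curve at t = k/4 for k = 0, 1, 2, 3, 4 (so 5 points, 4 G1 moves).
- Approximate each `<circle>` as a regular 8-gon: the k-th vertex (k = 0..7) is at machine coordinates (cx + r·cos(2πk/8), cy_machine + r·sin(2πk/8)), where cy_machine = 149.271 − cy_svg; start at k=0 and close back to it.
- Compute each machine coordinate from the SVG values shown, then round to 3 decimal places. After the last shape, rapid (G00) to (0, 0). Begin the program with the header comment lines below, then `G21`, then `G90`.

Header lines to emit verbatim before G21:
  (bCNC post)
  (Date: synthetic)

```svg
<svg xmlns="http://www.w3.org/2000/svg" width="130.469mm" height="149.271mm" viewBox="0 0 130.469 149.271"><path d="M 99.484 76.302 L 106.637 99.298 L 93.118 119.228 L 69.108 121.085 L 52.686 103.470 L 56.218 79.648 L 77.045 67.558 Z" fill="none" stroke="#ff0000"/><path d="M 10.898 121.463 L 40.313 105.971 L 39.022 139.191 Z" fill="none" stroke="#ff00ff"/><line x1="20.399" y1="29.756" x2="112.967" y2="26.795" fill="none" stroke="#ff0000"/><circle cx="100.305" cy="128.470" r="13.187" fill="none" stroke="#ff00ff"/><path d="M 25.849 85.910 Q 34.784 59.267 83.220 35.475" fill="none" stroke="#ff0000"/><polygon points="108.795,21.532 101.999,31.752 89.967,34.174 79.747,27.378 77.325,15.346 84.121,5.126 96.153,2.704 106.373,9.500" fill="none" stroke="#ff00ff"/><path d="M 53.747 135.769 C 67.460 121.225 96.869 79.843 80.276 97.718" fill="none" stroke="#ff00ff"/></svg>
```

1 u = 1 mm; y_m = 149.271 − y.

[1] `<path>` regular polygon, #ff0000→score S610 F1357: (99.484,72.969) → (106.637,49.973) → (93.118,30.043) → (69.108,28.186) → (52.686,45.801) → (56.218,69.623) → (77.045,81.713) → (99.484,72.969) (closed)

[2] `<path>` regular polygon, #ff00ff→engrave S182 F2551: (10.898,27.808) → (40.313,43.300) → (39.022,10.080) → (10.898,27.808) (closed)

[3] `<line>` line segment, #ff0000→score S610 F1357: (20.399,119.515) → (112.967,122.476)

[4] `<circle>` circle, #ff00ff→engrave S182 F2551: (113.492,20.801) → (109.630,30.126) → (100.305,33.988) → (90.980,30.126) → (87.118,20.801) → (90.980,11.476) → (100.305,7.614) → (109.630,11.476) → (113.492,20.801) (closed)

[5] `<path>` quadratic bezier, #ff0000→score S610 F1357: (25.849,63.361) → (32.785,76.504) → (44.659,89.291) → (61.471,101.722) → (83.220,113.796)

[6] `<polygon>` regular polygon, #ff00ff→engrave S182 F2551: (108.795,127.739) → (101.999,117.519) → (89.967,115.097) → (79.747,121.893) → (77.325,133.925) → (84.121,144.145) → (96.153,146.567) → (106.373,139.771) → (108.795,127.739) (closed)

[7] `<path>` cubic bezier, #ff00ff→engrave S182 F2551: (53.747,13.502) → (66.011,28.097) → (78.376,44.685) → (85.059,55.194) → (80.276,51.553)

(bCNC post)
(Date: synthetic)
G21
G90
G00 X99.484 Y72.969
M4 S610
G1 X106.637 Y49.973 F1357
G1 X93.118 Y30.043
G1 X69.108 Y28.186
G1 X52.686 Y45.801
G1 X56.218 Y69.623
G1 X77.045 Y81.713
G1 X99.484 Y72.969
M5
G00 X10.898 Y27.808
M4 S182
G1 X40.313 Y43.300 F2551
G1 X39.022 Y10.080
G1 X10.898 Y27.808
M5
G00 X20.399 Y119.515
M4 S610
G1 X112.967 Y122.476 F1357
M5
G00 X113.492 Y20.801
M4 S182
G1 X109.630 Y30.126 F2551
G1 X100.305 Y33.988
G1 X90.980 Y30.126
G1 X87.118 Y20.801
G1 X90.980 Y11.476
G1 X100.305 Y7.614
G1 X109.630 Y11.476
G1 X113.492 Y20.801
M5
G00 X25.849 Y63.361
M4 S610
G1 X32.785 Y76.504 F1357
G1 X44.659 Y89.291
G1 X61.471 Y101.722
G1 X83.220 Y113.796
M5
G00 X108.795 Y127.739
M4 S182
G1 X101.999 Y117.519 F2551
G1 X89.967 Y115.097
G1 X79.747 Y121.893
G1 X77.325 Y133.925
G1 X84.121 Y144.145
G1 X96.153 Y146.567
G1 X106.373 Y139.771
G1 X108.795 Y127.739
M5
G00 X53.747 Y13.502
M4 S182
G1 X66.011 Y28.097 F2551
G1 X78.376 Y44.685
G1 X85.059 Y55.194
G1 X80.276 Y51.553
M5
G00 X0.000 Y0.000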